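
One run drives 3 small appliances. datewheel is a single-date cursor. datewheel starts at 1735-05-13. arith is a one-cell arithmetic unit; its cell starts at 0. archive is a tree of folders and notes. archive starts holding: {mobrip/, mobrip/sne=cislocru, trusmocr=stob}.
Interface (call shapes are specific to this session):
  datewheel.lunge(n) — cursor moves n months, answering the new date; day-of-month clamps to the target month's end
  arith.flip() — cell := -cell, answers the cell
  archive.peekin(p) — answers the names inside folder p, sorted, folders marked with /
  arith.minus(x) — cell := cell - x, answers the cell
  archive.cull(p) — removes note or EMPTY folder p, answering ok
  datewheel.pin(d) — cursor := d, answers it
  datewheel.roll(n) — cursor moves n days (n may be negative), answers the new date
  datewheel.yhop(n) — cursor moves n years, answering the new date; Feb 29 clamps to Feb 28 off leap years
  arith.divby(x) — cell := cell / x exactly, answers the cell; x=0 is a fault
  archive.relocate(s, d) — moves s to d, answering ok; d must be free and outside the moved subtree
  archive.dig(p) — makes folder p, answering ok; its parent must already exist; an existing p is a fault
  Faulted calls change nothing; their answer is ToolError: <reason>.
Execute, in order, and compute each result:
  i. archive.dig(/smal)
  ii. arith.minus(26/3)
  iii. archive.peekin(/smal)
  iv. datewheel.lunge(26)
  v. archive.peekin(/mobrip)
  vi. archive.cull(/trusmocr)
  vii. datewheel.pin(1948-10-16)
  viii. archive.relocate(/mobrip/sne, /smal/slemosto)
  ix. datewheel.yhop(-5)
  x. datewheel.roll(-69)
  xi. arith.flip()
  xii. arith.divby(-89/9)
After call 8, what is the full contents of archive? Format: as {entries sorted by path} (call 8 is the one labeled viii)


Act: dig[p→/smal]
Obs: ok
Act: minus[x→26/3]
Obs: -26/3
Act: peekin[p→/smal]
Obs: []
Act: lunge[n→26]
Obs: 1737-07-13
Act: peekin[p→/mobrip]
Obs: [sne]
Act: cull[p→/trusmocr]
Obs: ok
Act: pin[d→1948-10-16]
Obs: 1948-10-16
Act: relocate[s→/mobrip/sne; d→/smal/slemosto]
Obs: ok
Act: yhop[n→-5]
Obs: 1943-10-16
Act: roll[n→-69]
Obs: 1943-08-08
Act: flip[]
Obs: 26/3
Act: divby[x→-89/9]
Obs: -78/89

Answer: {mobrip/, smal/, smal/slemosto=cislocru}


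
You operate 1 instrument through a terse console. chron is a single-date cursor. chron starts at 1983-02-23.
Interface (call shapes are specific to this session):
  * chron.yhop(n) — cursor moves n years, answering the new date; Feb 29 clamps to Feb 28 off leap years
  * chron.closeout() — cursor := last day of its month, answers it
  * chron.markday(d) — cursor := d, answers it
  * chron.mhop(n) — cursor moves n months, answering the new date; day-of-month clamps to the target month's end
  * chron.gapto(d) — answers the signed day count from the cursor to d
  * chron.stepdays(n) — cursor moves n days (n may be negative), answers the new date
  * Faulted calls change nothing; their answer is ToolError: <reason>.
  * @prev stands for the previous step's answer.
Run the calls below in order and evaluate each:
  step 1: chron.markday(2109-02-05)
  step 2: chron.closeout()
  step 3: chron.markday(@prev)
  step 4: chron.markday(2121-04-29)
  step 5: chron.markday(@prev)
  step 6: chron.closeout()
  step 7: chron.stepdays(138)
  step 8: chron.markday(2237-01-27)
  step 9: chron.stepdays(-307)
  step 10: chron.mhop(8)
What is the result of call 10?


Answer: 2236-11-26

Derivation:
-> chron.markday(d=2109-02-05)
<- 2109-02-05
-> chron.closeout()
<- 2109-02-28
-> chron.markday(d=@prev)
<- 2109-02-28
-> chron.markday(d=2121-04-29)
<- 2121-04-29
-> chron.markday(d=@prev)
<- 2121-04-29
-> chron.closeout()
<- 2121-04-30
-> chron.stepdays(n=138)
<- 2121-09-15
-> chron.markday(d=2237-01-27)
<- 2237-01-27
-> chron.stepdays(n=-307)
<- 2236-03-26
-> chron.mhop(n=8)
<- 2236-11-26


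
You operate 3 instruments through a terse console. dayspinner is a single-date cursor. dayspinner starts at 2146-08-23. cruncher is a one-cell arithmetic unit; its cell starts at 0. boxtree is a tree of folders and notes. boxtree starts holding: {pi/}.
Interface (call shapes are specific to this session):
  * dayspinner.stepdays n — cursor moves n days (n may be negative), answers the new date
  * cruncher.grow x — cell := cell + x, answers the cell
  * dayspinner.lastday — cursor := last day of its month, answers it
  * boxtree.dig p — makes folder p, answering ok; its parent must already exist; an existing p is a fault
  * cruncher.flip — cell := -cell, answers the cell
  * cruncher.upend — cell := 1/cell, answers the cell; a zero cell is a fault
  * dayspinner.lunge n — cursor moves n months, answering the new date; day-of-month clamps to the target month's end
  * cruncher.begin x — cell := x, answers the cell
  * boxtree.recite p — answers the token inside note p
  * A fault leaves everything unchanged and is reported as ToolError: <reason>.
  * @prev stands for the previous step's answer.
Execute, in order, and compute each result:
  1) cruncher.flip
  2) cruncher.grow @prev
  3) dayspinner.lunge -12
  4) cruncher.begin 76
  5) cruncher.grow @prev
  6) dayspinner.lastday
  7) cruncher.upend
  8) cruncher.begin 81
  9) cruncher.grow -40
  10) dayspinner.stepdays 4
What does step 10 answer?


Answer: 2145-09-04

Derivation:
Act: flip[]
Obs: 0
Act: grow[x→@prev]
Obs: 0
Act: lunge[n→-12]
Obs: 2145-08-23
Act: begin[x→76]
Obs: 76
Act: grow[x→@prev]
Obs: 152
Act: lastday[]
Obs: 2145-08-31
Act: upend[]
Obs: 1/152
Act: begin[x→81]
Obs: 81
Act: grow[x→-40]
Obs: 41
Act: stepdays[n→4]
Obs: 2145-09-04


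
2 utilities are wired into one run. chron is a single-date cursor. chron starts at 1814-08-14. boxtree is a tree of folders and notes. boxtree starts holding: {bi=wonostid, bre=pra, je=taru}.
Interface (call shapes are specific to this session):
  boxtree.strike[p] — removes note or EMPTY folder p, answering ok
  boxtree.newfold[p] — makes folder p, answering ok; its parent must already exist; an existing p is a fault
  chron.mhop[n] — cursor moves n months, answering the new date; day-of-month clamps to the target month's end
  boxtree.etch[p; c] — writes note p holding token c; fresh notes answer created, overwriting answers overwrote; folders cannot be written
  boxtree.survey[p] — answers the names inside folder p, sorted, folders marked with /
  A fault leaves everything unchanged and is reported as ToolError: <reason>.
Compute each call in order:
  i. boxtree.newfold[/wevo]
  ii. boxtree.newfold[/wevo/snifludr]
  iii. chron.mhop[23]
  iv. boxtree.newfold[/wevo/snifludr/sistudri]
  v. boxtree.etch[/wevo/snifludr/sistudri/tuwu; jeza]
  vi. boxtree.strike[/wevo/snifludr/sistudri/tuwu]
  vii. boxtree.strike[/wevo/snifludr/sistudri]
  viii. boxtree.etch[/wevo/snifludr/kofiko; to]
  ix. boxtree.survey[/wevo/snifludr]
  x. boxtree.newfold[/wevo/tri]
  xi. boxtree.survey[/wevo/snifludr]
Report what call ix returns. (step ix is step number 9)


~$ boxtree.newfold /wevo
= ok
~$ boxtree.newfold /wevo/snifludr
= ok
~$ chron.mhop 23
= 1816-07-14
~$ boxtree.newfold /wevo/snifludr/sistudri
= ok
~$ boxtree.etch /wevo/snifludr/sistudri/tuwu jeza
= created
~$ boxtree.strike /wevo/snifludr/sistudri/tuwu
= ok
~$ boxtree.strike /wevo/snifludr/sistudri
= ok
~$ boxtree.etch /wevo/snifludr/kofiko to
= created
~$ boxtree.survey /wevo/snifludr
= [kofiko]
~$ boxtree.newfold /wevo/tri
= ok
~$ boxtree.survey /wevo/snifludr
= [kofiko]

Answer: [kofiko]


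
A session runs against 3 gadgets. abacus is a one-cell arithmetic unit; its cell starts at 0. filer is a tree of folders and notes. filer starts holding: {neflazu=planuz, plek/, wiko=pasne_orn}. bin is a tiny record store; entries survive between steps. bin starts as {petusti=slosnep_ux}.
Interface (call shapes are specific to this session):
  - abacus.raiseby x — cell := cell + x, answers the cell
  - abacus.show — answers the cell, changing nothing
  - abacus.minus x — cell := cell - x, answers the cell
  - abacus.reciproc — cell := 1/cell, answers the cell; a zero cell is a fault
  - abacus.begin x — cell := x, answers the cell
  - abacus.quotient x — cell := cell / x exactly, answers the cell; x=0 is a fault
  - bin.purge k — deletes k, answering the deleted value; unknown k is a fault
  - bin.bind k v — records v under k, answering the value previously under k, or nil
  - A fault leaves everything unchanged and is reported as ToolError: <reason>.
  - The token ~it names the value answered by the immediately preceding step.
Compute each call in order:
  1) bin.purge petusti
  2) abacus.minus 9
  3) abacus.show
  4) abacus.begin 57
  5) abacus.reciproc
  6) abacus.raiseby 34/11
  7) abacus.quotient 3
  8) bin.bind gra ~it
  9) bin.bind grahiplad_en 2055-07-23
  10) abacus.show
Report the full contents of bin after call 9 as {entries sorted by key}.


Answer: {gra=1949/1881, grahiplad_en=2055-07-23}

Derivation:
==> purge(k=petusti)
<== slosnep_ux
==> minus(x=9)
<== -9
==> show()
<== -9
==> begin(x=57)
<== 57
==> reciproc()
<== 1/57
==> raiseby(x=34/11)
<== 1949/627
==> quotient(x=3)
<== 1949/1881
==> bind(k=gra, v=~it)
<== nil
==> bind(k=grahiplad_en, v=2055-07-23)
<== nil
==> show()
<== 1949/1881


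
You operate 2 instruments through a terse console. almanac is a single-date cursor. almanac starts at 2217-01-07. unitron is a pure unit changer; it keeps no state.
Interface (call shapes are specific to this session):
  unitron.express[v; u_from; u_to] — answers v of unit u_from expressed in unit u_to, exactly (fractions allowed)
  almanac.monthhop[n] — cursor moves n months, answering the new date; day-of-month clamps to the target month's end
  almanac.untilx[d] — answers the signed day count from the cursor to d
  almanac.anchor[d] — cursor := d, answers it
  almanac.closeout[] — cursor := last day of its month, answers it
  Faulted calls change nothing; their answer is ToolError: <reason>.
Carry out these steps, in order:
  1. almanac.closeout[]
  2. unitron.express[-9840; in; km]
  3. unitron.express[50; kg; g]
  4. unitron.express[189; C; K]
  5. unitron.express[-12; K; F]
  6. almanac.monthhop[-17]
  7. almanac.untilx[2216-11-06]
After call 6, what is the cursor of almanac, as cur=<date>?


Answer: cur=2215-08-31

Derivation:
> closeout
  2217-01-31
> express v: -9840 u_from: in u_to: km
  -15621/62500
> express v: 50 u_from: kg u_to: g
  50000
> express v: 189 u_from: C u_to: K
  9243/20
> express v: -12 u_from: K u_to: F
  -48127/100
> monthhop n: -17
  2215-08-31
> untilx d: 2216-11-06
  433


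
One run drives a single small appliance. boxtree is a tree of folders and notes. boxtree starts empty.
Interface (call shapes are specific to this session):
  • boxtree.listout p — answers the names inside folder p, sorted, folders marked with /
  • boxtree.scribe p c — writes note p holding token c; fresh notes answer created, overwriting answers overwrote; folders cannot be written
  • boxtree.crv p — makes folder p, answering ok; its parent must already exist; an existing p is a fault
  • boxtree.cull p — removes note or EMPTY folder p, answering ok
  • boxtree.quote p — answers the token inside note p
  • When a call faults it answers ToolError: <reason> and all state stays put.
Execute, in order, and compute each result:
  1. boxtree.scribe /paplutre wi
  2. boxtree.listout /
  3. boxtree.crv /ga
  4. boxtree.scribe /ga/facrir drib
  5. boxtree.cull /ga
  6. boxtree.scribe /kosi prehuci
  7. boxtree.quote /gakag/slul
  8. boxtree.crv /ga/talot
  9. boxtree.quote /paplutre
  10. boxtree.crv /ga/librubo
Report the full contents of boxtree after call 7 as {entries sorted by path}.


I invoke scribe passing p: /paplutre, c: wi, and observe created.
Using listout passing p: /, and see [paplutre].
Then crv passing p: /ga, — result: ok.
Invoking scribe passing p: /ga/facrir, c: drib, → created.
I run cull passing p: /ga, and see ToolError: not empty.
I run scribe passing p: /kosi, c: prehuci, giving created.
I invoke quote passing p: /gakag/slul, and see ToolError: not found.
I run crv passing p: /ga/talot, and observe ok.
I try quote passing p: /paplutre: wi.
Now I run crv passing p: /ga/librubo, which returns ok.

Answer: {ga/, ga/facrir=drib, kosi=prehuci, paplutre=wi}


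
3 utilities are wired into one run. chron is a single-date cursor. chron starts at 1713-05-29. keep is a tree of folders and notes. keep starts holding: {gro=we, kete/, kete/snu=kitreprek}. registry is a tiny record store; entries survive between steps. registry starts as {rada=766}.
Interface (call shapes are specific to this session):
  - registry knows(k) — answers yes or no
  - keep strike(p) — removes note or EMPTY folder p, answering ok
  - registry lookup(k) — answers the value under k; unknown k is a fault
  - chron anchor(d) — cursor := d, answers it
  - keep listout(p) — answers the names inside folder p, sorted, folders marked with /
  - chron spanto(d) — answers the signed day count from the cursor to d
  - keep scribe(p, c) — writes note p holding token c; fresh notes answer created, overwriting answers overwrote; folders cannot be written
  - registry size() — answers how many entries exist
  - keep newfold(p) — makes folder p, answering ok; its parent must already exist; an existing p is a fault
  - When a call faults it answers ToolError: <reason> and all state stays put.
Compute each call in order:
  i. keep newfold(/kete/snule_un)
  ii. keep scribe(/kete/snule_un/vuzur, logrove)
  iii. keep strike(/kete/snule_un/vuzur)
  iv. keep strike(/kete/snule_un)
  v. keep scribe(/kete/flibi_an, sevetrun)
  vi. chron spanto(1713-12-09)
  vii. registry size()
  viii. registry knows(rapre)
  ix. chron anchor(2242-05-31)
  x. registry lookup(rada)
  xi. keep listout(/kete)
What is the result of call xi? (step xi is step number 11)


Answer: [flibi_an, snu]

Derivation:
Step: keep newfold[p: /kete/snule_un]
Result: ok
Step: keep scribe[p: /kete/snule_un/vuzur; c: logrove]
Result: created
Step: keep strike[p: /kete/snule_un/vuzur]
Result: ok
Step: keep strike[p: /kete/snule_un]
Result: ok
Step: keep scribe[p: /kete/flibi_an; c: sevetrun]
Result: created
Step: chron spanto[d: 1713-12-09]
Result: 194
Step: registry size[]
Result: 1
Step: registry knows[k: rapre]
Result: no
Step: chron anchor[d: 2242-05-31]
Result: 2242-05-31
Step: registry lookup[k: rada]
Result: 766
Step: keep listout[p: /kete]
Result: [flibi_an, snu]


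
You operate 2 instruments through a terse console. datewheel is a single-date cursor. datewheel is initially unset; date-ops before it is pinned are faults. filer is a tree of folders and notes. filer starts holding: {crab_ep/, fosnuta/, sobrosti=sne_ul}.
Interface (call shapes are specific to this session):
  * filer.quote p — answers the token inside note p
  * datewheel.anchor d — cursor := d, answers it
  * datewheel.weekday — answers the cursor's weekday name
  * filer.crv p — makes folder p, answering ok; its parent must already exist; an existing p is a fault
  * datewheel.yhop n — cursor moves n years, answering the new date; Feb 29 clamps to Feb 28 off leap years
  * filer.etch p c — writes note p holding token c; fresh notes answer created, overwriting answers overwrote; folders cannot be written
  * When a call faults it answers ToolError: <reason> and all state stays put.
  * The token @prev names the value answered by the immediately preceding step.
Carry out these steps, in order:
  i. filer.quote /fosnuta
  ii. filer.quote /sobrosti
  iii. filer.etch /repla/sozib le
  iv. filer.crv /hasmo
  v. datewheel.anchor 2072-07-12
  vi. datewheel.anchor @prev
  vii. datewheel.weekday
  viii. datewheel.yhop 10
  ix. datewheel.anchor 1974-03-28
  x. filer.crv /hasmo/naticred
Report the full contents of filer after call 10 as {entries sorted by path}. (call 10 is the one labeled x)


Answer: {crab_ep/, fosnuta/, hasmo/, hasmo/naticred/, sobrosti=sne_ul}

Derivation:
Invoking quote passing p→/fosnuta, which returns ToolError: is a directory.
I try quote passing p→/sobrosti, — result: sne_ul.
Calling etch passing p→/repla/sozib, c→le: ToolError: no parent.
I use crv passing p→/hasmo, giving ok.
I run anchor passing d→2072-07-12, and see 2072-07-12.
Now I run anchor passing d→@prev, and observe 2072-07-12.
Then weekday, giving Tuesday.
Now I run yhop passing n→10, — result: 2082-07-12.
I try anchor passing d→1974-03-28, which returns 1974-03-28.
Using crv passing p→/hasmo/naticred, yielding ok.


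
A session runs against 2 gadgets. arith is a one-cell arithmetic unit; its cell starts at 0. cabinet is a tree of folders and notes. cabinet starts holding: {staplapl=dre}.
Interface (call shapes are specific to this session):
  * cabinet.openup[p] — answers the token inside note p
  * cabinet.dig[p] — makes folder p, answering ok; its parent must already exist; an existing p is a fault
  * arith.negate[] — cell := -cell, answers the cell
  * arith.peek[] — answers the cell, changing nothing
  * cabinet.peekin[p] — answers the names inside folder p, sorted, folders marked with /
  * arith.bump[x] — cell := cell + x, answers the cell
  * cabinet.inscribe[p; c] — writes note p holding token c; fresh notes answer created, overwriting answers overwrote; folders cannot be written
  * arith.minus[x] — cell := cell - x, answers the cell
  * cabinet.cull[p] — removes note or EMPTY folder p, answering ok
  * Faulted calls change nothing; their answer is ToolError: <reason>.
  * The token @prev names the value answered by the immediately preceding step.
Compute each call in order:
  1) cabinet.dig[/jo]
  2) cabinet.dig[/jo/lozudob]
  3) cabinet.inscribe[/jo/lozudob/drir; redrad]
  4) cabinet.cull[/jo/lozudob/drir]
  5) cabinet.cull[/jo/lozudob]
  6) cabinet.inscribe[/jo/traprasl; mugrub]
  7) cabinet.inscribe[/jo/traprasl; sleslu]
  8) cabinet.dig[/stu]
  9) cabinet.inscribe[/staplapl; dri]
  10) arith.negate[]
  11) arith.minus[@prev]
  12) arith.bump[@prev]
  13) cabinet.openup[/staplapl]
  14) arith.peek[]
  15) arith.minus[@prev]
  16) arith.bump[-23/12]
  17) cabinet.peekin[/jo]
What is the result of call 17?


Answer: [traprasl]

Derivation:
Next I call dig on p='/jo', which returns ok.
I run dig on p='/jo/lozudob', giving ok.
Next I call inscribe on p='/jo/lozudob/drir', c='redrad', yielding created.
Next I call cull on p='/jo/lozudob/drir', giving ok.
Next I call cull on p='/jo/lozudob', and get ok.
Now I run inscribe on p='/jo/traprasl', c='mugrub', and get created.
Next I call inscribe on p='/jo/traprasl', c='sleslu', and observe overwrote.
I call dig on p='/stu', yielding ok.
Then inscribe on p='/staplapl', c='dri': overwrote.
I invoke negate(), — result: 0.
I invoke minus on x='@prev', which returns 0.
I call bump on x='@prev', → 0.
Then openup on p='/staplapl', giving dri.
Calling peek, and see 0.
Then minus on x='@prev', — result: 0.
Invoking bump on x='-23/12', and get -23/12.
Then peekin on p='/jo', and observe [traprasl].


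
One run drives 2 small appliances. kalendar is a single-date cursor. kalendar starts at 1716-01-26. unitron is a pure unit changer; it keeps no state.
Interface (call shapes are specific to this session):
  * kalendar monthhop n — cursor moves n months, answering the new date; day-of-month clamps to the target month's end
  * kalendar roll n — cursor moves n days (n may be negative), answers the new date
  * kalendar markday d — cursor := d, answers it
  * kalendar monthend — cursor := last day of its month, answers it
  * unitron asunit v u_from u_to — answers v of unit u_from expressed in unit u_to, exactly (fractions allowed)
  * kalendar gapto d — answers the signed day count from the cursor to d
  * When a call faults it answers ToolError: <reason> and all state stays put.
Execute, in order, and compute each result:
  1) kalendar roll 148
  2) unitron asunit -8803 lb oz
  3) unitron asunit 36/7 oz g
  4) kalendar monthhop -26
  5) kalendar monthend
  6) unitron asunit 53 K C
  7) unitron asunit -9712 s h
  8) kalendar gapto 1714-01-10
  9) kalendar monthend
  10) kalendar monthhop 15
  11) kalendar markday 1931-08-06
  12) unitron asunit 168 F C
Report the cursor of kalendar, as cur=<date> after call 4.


Step: kalendar roll[148]
Result: 1716-06-22
Step: unitron asunit[-8803; lb; oz]
Result: -140848
Step: unitron asunit[36/7; oz; g]
Result: 58319019/400000
Step: kalendar monthhop[-26]
Result: 1714-04-22
Step: kalendar monthend[]
Result: 1714-04-30
Step: unitron asunit[53; K; C]
Result: -4403/20
Step: unitron asunit[-9712; s; h]
Result: -607/225
Step: kalendar gapto[1714-01-10]
Result: -110
Step: kalendar monthend[]
Result: 1714-04-30
Step: kalendar monthhop[15]
Result: 1715-07-30
Step: kalendar markday[1931-08-06]
Result: 1931-08-06
Step: unitron asunit[168; F; C]
Result: 680/9

Answer: cur=1714-04-22


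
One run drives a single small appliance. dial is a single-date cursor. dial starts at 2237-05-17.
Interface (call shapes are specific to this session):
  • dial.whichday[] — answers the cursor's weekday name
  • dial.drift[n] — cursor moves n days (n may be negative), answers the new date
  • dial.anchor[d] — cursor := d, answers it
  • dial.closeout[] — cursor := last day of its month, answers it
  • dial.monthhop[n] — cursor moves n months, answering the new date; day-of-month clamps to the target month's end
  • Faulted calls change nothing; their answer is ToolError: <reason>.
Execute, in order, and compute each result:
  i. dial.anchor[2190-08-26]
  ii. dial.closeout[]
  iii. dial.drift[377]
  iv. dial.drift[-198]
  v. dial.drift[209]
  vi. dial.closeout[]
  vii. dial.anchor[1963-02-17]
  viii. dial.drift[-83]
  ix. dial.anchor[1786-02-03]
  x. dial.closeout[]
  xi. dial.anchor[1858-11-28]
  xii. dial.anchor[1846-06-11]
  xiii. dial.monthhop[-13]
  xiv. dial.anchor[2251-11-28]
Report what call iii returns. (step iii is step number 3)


Answer: 2191-09-12

Derivation:
;; 1. dial.anchor(d='2190-08-26') -> 2190-08-26
;; 2. dial.closeout() -> 2190-08-31
;; 3. dial.drift(n='377') -> 2191-09-12
;; 4. dial.drift(n='-198') -> 2191-02-26
;; 5. dial.drift(n='209') -> 2191-09-23
;; 6. dial.closeout() -> 2191-09-30
;; 7. dial.anchor(d='1963-02-17') -> 1963-02-17
;; 8. dial.drift(n='-83') -> 1962-11-26
;; 9. dial.anchor(d='1786-02-03') -> 1786-02-03
;; 10. dial.closeout() -> 1786-02-28
;; 11. dial.anchor(d='1858-11-28') -> 1858-11-28
;; 12. dial.anchor(d='1846-06-11') -> 1846-06-11
;; 13. dial.monthhop(n='-13') -> 1845-05-11
;; 14. dial.anchor(d='2251-11-28') -> 2251-11-28


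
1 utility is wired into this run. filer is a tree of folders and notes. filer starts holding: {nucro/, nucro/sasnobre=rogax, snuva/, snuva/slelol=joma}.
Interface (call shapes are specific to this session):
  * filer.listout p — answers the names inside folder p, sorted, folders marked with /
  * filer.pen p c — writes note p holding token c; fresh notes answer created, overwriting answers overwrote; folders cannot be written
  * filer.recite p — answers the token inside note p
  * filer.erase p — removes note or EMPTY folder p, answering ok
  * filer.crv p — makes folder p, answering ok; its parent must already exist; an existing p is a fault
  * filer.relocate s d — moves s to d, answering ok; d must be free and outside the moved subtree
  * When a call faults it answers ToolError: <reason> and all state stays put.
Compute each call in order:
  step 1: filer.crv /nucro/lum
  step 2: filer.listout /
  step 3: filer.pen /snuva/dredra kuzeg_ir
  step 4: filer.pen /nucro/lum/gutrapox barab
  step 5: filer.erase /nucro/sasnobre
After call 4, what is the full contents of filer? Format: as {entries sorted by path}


Answer: {nucro/, nucro/lum/, nucro/lum/gutrapox=barab, nucro/sasnobre=rogax, snuva/, snuva/dredra=kuzeg_ir, snuva/slelol=joma}

Derivation:
Calling filer.crv using p='/nucro/lum', and get ok.
I use filer.listout using p='/', and get [nucro/, snuva/].
Using filer.pen using p='/snuva/dredra', c='kuzeg_ir', which returns created.
Invoking filer.pen using p='/nucro/lum/gutrapox', c='barab', → created.
I run filer.erase using p='/nucro/sasnobre', giving ok.


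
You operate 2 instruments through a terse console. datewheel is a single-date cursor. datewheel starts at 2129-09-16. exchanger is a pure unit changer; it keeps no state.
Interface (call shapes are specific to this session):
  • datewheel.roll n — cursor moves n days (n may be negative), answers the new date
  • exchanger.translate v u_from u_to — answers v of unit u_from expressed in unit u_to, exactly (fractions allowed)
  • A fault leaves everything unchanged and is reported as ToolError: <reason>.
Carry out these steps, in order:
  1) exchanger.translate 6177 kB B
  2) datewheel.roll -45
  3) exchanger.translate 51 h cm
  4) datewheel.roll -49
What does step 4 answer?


Answer: 2129-06-14

Derivation:
~$ exchanger.translate v='6177' u_from='kB' u_to='B'
= 6177000
~$ datewheel.roll n='-45'
= 2129-08-02
~$ exchanger.translate v='51' u_from='h' u_to='cm'
= ToolError: incompatible units
~$ datewheel.roll n='-49'
= 2129-06-14


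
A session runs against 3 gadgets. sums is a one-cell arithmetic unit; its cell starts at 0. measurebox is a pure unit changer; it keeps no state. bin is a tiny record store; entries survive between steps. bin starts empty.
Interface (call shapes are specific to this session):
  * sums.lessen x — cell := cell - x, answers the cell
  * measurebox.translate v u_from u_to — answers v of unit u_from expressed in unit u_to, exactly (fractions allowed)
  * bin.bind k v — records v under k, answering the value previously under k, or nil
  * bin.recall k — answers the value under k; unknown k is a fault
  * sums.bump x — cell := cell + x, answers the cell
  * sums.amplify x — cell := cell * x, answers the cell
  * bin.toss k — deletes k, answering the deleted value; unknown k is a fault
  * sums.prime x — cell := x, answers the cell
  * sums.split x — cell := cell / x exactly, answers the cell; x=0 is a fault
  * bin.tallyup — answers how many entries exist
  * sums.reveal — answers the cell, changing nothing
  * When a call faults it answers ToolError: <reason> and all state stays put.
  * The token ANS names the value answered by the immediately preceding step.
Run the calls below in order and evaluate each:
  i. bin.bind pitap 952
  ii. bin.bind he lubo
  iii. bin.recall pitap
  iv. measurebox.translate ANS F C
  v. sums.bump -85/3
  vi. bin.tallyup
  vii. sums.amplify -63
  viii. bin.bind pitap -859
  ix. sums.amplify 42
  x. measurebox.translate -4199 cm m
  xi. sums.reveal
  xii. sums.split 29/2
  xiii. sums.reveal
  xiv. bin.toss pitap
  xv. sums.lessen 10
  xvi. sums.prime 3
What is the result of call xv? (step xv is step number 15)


Answer: 149650/29

Derivation:
I invoke bind(k=pitap, v=952): nil.
I invoke bind(k=he, v=lubo), giving nil.
Then recall(k=pitap), giving 952.
I call translate(v=ANS, u_from=F, u_to=C): 4600/9.
Invoking bump(x=-85/3), yielding -85/3.
Using tallyup: 2.
Then amplify(x=-63), and observe 1785.
I call bind(k=pitap, v=-859), and see 952.
Next I call amplify(x=42), giving 74970.
I use translate(v=-4199, u_from=cm, u_to=m), — result: -4199/100.
I call reveal(), yielding 74970.
Invoking split(x=29/2), giving 149940/29.
Then reveal(), which returns 149940/29.
Next I call toss(k=pitap): -859.
Invoking lessen(x=10): 149650/29.
Next I call prime(x=3), → 3.


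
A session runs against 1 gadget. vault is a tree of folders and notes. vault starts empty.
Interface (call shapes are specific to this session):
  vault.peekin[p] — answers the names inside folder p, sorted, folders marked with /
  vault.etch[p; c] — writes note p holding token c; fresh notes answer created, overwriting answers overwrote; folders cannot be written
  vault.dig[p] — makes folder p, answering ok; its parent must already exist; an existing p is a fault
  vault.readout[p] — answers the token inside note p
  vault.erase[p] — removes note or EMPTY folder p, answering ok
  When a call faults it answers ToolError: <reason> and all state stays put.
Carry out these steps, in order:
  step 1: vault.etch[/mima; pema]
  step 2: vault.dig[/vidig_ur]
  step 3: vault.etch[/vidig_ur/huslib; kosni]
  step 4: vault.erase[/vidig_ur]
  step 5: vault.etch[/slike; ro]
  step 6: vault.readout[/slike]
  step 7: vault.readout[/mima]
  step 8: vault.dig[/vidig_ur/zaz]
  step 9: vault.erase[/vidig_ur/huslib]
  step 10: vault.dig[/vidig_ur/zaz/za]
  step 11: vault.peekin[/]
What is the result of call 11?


Answer: [mima, slike, vidig_ur/]

Derivation:
>>> etch p: /mima c: pema
  created
>>> dig p: /vidig_ur
  ok
>>> etch p: /vidig_ur/huslib c: kosni
  created
>>> erase p: /vidig_ur
  ToolError: not empty
>>> etch p: /slike c: ro
  created
>>> readout p: /slike
  ro
>>> readout p: /mima
  pema
>>> dig p: /vidig_ur/zaz
  ok
>>> erase p: /vidig_ur/huslib
  ok
>>> dig p: /vidig_ur/zaz/za
  ok
>>> peekin p: /
  [mima, slike, vidig_ur/]


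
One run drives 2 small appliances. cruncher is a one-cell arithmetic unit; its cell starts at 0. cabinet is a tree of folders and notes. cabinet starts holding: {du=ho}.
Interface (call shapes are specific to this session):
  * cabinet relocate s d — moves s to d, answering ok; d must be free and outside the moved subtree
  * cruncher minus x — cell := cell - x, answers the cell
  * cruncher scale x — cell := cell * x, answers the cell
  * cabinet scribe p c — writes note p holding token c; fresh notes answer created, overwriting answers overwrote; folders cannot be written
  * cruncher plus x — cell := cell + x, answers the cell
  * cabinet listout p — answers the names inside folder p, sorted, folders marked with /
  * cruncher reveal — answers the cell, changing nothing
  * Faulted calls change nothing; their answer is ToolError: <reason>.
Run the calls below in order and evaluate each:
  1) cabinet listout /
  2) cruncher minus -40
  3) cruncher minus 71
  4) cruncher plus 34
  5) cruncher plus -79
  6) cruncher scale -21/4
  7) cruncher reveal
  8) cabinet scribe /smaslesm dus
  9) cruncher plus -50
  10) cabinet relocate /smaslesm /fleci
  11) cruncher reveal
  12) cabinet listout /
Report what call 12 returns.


Answer: [du, fleci]

Derivation:
-- cabinet listout(p=/) : [du]
-- cruncher minus(x=-40) : 40
-- cruncher minus(x=71) : -31
-- cruncher plus(x=34) : 3
-- cruncher plus(x=-79) : -76
-- cruncher scale(x=-21/4) : 399
-- cruncher reveal() : 399
-- cabinet scribe(p=/smaslesm, c=dus) : created
-- cruncher plus(x=-50) : 349
-- cabinet relocate(s=/smaslesm, d=/fleci) : ok
-- cruncher reveal() : 349
-- cabinet listout(p=/) : [du, fleci]


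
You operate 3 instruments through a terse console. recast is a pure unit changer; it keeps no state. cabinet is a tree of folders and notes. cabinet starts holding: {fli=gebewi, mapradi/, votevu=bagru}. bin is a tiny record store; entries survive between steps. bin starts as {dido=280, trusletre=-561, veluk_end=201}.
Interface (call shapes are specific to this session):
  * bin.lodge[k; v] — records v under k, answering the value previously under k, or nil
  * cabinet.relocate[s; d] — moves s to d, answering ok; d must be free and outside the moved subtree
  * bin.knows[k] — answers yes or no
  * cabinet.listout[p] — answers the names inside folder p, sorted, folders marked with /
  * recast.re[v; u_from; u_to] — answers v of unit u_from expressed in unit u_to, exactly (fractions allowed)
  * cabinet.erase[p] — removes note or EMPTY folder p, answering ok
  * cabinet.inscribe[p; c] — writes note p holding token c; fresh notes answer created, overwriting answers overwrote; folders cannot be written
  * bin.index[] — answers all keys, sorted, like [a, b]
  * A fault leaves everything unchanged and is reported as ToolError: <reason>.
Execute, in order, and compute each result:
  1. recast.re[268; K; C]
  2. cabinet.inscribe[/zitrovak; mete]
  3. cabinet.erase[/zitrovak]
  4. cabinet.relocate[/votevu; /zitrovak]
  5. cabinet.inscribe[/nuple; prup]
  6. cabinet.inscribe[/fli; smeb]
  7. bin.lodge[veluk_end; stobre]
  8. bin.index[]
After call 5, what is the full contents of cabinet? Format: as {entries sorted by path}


Answer: {fli=gebewi, mapradi/, nuple=prup, zitrovak=bagru}

Derivation:
>>> recast.re v=268 u_from=K u_to=C
[out] -103/20
>>> cabinet.inscribe p=/zitrovak c=mete
[out] created
>>> cabinet.erase p=/zitrovak
[out] ok
>>> cabinet.relocate s=/votevu d=/zitrovak
[out] ok
>>> cabinet.inscribe p=/nuple c=prup
[out] created
>>> cabinet.inscribe p=/fli c=smeb
[out] overwrote
>>> bin.lodge k=veluk_end v=stobre
[out] 201
>>> bin.index
[out] [dido, trusletre, veluk_end]


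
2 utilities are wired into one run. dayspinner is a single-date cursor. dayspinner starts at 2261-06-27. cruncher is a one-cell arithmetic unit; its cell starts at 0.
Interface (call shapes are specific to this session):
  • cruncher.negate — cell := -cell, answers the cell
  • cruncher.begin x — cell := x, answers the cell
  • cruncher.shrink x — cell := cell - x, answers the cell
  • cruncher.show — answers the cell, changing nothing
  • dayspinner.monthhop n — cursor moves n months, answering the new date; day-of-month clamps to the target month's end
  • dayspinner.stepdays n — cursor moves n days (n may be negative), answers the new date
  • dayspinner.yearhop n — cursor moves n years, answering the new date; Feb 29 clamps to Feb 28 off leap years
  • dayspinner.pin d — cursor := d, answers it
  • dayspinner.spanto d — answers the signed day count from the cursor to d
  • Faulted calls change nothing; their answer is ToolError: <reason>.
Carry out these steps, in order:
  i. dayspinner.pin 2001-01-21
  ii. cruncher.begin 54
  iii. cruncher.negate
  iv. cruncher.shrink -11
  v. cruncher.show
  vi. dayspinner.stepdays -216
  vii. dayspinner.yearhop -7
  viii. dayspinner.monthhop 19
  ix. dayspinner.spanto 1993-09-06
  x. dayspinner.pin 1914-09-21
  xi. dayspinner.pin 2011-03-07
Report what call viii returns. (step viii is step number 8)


·→ dayspinner.pin(d=2001-01-21)
·← 2001-01-21
·→ cruncher.begin(x=54)
·← 54
·→ cruncher.negate()
·← -54
·→ cruncher.shrink(x=-11)
·← -43
·→ cruncher.show()
·← -43
·→ dayspinner.stepdays(n=-216)
·← 2000-06-19
·→ dayspinner.yearhop(n=-7)
·← 1993-06-19
·→ dayspinner.monthhop(n=19)
·← 1995-01-19
·→ dayspinner.spanto(d=1993-09-06)
·← -500
·→ dayspinner.pin(d=1914-09-21)
·← 1914-09-21
·→ dayspinner.pin(d=2011-03-07)
·← 2011-03-07

Answer: 1995-01-19


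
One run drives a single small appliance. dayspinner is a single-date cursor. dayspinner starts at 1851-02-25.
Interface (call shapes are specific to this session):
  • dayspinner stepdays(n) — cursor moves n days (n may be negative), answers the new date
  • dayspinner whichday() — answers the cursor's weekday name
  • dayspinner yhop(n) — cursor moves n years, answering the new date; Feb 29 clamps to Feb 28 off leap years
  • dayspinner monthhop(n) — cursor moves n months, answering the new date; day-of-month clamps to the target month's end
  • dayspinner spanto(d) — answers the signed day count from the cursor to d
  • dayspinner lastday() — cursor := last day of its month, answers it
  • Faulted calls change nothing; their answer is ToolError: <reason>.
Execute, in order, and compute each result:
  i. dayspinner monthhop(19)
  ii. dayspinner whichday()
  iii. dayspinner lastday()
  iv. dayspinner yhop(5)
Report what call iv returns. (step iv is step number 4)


Answer: 1857-09-30

Derivation:
→ dayspinner monthhop(n→19)
← 1852-09-25
→ dayspinner whichday()
← Saturday
→ dayspinner lastday()
← 1852-09-30
→ dayspinner yhop(n→5)
← 1857-09-30


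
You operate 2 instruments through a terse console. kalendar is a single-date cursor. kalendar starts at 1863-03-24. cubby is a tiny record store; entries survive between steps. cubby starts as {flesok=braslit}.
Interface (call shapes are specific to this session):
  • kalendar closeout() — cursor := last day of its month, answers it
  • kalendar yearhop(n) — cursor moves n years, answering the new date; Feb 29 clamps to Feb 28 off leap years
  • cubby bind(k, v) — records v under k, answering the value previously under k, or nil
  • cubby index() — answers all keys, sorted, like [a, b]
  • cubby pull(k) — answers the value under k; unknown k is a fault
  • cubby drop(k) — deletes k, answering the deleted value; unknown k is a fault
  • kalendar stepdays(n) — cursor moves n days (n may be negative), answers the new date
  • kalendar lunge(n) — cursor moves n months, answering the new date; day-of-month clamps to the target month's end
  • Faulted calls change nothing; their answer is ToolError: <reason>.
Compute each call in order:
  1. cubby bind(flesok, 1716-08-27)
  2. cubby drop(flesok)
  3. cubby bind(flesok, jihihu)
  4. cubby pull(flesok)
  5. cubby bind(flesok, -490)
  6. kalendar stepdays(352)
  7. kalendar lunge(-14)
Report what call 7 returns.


;; 1. cubby bind(flesok, 1716-08-27) => braslit
;; 2. cubby drop(flesok) => 1716-08-27
;; 3. cubby bind(flesok, jihihu) => nil
;; 4. cubby pull(flesok) => jihihu
;; 5. cubby bind(flesok, -490) => jihihu
;; 6. kalendar stepdays(352) => 1864-03-10
;; 7. kalendar lunge(-14) => 1863-01-10

Answer: 1863-01-10


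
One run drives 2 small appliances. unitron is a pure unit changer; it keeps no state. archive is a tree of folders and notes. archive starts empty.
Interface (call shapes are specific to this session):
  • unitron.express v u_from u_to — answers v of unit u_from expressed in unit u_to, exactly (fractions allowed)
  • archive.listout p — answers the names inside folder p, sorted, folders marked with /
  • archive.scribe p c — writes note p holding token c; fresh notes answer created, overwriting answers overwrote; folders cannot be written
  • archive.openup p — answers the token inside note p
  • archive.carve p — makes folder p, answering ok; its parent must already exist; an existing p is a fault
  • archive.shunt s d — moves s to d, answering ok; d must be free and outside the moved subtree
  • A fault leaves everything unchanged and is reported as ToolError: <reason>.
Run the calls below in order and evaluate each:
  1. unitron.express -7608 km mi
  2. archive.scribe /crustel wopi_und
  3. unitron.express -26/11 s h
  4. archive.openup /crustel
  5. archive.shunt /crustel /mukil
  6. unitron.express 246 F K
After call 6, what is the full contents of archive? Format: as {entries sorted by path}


>> unitron.express(v='-7608', u_from='km', u_to='mi')
<< -19812500/4191
>> archive.scribe(p='/crustel', c='wopi_und')
<< created
>> unitron.express(v='-26/11', u_from='s', u_to='h')
<< -13/19800
>> archive.openup(p='/crustel')
<< wopi_und
>> archive.shunt(s='/crustel', d='/mukil')
<< ok
>> unitron.express(v='246', u_from='F', u_to='K')
<< 70567/180

Answer: {mukil=wopi_und}


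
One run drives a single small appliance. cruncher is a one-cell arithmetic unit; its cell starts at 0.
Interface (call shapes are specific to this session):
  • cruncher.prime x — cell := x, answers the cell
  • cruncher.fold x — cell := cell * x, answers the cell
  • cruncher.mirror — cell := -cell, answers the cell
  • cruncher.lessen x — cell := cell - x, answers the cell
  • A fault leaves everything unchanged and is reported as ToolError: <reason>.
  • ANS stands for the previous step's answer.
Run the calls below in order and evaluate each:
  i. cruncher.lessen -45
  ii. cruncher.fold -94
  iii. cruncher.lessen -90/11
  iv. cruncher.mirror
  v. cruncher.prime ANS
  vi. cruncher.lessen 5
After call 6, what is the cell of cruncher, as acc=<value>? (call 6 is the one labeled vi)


;; lessen(x='-45') : 45
;; fold(x='-94') : -4230
;; lessen(x='-90/11') : -46440/11
;; mirror() : 46440/11
;; prime(x='ANS') : 46440/11
;; lessen(x='5') : 46385/11

Answer: acc=46385/11


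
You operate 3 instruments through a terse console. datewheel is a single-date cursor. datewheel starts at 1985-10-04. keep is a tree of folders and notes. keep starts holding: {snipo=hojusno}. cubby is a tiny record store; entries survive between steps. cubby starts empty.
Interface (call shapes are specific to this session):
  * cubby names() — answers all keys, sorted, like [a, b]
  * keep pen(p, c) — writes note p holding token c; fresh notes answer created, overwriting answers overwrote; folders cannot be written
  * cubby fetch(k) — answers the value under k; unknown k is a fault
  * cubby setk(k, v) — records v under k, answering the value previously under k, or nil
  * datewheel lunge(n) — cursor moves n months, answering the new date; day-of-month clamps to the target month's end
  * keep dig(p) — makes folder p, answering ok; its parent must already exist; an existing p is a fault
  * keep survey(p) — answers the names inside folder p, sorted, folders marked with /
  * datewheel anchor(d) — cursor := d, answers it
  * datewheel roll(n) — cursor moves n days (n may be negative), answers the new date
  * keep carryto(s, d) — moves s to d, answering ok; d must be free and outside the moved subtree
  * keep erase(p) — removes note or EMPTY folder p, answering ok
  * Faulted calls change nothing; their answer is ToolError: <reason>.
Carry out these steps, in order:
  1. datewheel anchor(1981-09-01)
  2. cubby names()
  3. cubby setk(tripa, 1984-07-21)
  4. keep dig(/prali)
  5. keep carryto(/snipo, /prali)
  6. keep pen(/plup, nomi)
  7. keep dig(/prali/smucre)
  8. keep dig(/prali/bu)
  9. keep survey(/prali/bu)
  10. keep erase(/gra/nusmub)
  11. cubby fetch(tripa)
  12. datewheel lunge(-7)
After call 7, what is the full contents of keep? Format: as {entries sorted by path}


Invoking datewheel anchor with d='1981-09-01', — result: 1981-09-01.
Now I run cubby names(): [].
Now I run cubby setk with k='tripa', v='1984-07-21', yielding nil.
Then keep dig with p='/prali', and get ok.
Next I call keep carryto with s='/snipo', d='/prali', and get ToolError: exists.
Calling keep pen with p='/plup', c='nomi', giving created.
Now I run keep dig with p='/prali/smucre', and observe ok.
Now I run keep dig with p='/prali/bu', which returns ok.
I invoke keep survey with p='/prali/bu', giving [].
Calling keep erase with p='/gra/nusmub', giving ToolError: not found.
I try cubby fetch with k='tripa', → 1984-07-21.
Calling datewheel lunge with n='-7', and see 1981-02-01.

Answer: {plup=nomi, prali/, prali/smucre/, snipo=hojusno}
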